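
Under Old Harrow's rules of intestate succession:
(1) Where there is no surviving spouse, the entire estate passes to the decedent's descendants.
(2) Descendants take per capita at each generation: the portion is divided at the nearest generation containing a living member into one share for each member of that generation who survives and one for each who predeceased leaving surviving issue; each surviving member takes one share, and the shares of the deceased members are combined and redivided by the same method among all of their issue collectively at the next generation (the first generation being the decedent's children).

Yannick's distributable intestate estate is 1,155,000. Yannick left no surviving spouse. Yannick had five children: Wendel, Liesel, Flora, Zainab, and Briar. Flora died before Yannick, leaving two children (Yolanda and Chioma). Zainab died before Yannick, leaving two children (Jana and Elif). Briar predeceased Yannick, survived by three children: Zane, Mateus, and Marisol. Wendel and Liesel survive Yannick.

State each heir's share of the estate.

Wendel: 231,000; Liesel: 231,000; Yolanda: 99,000; Chioma: 99,000; Jana: 99,000; Elif: 99,000; Zane: 99,000; Mateus: 99,000; Marisol: 99,000

The entire 1,155,000 passes to the descendants.
That amount (1,155,000) is divided at the children's generation into 5 shares of 231,000. Wendel and Liesel each take 231,000. The 3 shares of the deceased (Flora, Zainab, and Briar) are combined into a pool of 693,000.
That pool (693,000) is divided at the grandchildren's generation equally among Yolanda, Chioma, Jana, Elif, Zane, Mateus, and Marisol: 99,000 each.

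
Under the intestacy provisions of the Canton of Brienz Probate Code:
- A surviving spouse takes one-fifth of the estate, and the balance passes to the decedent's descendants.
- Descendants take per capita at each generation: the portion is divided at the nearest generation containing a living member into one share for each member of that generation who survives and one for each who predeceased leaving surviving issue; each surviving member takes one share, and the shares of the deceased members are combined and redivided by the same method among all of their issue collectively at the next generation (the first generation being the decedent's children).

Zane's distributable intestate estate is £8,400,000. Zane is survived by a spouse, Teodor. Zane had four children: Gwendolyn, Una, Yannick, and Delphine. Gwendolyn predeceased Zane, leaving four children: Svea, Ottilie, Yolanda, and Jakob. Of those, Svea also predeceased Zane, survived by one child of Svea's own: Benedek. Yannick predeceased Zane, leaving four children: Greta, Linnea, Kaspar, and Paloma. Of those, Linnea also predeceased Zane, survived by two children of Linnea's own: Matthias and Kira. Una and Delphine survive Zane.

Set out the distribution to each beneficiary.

Teodor: £1,680,000; Benedek: £280,000; Ottilie: £420,000; Yolanda: £420,000; Jakob: £420,000; Una: £1,680,000; Greta: £420,000; Matthias: £280,000; Kira: £280,000; Kaspar: £420,000; Paloma: £420,000; Delphine: £1,680,000

Teodor takes one-fifth of £8,400,000 = £1,680,000. The remaining £6,720,000 passes to the descendants.
The descendants' portion (£6,720,000) is divided at the children's generation into 4 shares of £1,680,000. Una and Delphine each take £1,680,000. The 2 shares of the deceased (Gwendolyn and Yannick) are combined into a pool of £3,360,000.
That pool (£3,360,000) is divided at the grandchildren's generation into 8 shares of £420,000. Ottilie, Yolanda, Jakob, Greta, Kaspar, and Paloma each take £420,000. The 2 shares of the deceased (Svea and Linnea) are combined into a pool of £840,000.
That pool (£840,000) is divided at the great-grandchildren's generation equally among Benedek, Matthias, and Kira: £280,000 each.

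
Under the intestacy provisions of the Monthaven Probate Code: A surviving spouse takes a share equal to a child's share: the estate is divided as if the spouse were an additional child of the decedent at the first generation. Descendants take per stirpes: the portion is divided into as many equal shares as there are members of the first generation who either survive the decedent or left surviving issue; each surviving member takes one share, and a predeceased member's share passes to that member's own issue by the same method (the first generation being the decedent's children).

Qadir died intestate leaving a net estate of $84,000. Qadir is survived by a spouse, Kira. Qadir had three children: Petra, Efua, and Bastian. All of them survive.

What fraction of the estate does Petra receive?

The spouse counts as an additional share at the children's level, so there are 4 primary shares of $21,000. Kira takes one such share ($21,000).
The children's combined portion ($63,000) is divided into 3 shares of $21,000: Petra, Efua, and Bastian each take $21,000.

Petra receives 1/4 of the estate.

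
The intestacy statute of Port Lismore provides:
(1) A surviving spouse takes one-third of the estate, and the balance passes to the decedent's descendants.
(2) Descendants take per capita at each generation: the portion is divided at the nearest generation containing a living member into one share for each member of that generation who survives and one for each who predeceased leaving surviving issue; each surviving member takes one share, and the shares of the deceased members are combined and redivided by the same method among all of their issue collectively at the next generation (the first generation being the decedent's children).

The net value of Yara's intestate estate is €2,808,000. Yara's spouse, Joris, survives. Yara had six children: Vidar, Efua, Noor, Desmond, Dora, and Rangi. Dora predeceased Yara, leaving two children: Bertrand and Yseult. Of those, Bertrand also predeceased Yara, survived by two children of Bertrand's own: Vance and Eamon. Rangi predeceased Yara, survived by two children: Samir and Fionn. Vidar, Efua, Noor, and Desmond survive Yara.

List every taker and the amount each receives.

Joris: €936,000; Vidar: €312,000; Efua: €312,000; Noor: €312,000; Desmond: €312,000; Vance: €78,000; Eamon: €78,000; Yseult: €156,000; Samir: €156,000; Fionn: €156,000

Joris takes one-third of €2,808,000 = €936,000. The remaining €1,872,000 passes to the descendants.
The descendants' portion (€1,872,000) is divided at the children's generation into 6 shares of €312,000. Vidar, Efua, Noor, and Desmond each take €312,000. The 2 shares of the deceased (Dora and Rangi) are combined into a pool of €624,000.
That pool (€624,000) is divided at the grandchildren's generation into 4 shares of €156,000. Yseult, Samir, and Fionn each take €156,000. The remaining share for the deceased Bertrand (€156,000) is carried to the next generation.
That pool (€156,000) is divided at the great-grandchildren's generation equally among Vance and Eamon: €78,000 each.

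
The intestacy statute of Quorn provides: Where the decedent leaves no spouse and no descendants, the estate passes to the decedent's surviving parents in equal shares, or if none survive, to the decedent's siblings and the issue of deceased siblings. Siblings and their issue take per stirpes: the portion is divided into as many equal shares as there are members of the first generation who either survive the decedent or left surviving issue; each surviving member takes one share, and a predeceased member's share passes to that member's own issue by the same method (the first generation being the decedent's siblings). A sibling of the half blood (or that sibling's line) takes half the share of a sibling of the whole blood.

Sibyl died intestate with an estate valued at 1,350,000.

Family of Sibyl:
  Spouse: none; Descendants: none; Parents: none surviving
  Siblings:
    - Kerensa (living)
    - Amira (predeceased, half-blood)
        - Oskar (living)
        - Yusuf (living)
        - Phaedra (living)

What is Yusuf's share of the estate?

Yusuf receives 150,000.

The entire 1,350,000 passes to the siblings and their issue.
Counting each half-blood sibling's line as half a unit, there are 3/2 units in 1,350,000, so one unit is 900,000. Whole-blood lines (Kerensa) take 900,000 each; half-blood lines (Amira) take 450,000 each.
Amira's share (450,000) is divided into 3 shares of 150,000: Oskar, Yusuf, and Phaedra each take 150,000.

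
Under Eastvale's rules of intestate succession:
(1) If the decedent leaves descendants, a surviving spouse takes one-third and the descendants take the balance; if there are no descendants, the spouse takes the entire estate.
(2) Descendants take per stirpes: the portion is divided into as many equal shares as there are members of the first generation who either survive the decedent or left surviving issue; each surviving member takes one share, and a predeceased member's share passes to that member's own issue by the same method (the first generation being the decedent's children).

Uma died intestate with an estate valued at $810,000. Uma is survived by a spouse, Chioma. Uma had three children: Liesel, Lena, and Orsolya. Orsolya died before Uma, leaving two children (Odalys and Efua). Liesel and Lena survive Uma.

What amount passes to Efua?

Chioma takes one-third of $810,000 = $270,000. The remaining $540,000 passes to the descendants.
The descendants' portion ($540,000) is divided into 3 shares of $180,000: Liesel and Lena each take $180,000; Orsolya's $180,000 share passes to Orsolya's issue.
Orsolya's share ($180,000) is divided into 2 shares of $90,000: Odalys and Efua each take $90,000.

Efua receives $90,000.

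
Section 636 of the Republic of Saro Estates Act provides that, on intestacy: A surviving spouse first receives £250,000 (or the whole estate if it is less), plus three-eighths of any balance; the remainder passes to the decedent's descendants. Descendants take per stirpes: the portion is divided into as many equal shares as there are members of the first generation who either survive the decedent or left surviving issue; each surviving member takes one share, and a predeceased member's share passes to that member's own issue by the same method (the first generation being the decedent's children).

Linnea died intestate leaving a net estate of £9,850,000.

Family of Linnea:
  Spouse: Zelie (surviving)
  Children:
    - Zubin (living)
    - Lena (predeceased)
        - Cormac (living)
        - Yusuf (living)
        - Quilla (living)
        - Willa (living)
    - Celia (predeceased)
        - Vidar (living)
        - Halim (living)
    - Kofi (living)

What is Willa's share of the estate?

Willa receives £375,000.

Zelie first takes £250,000, leaving a balance of £9,600,000. Zelie then takes three-eighths of the balance (£3,600,000), for a total of £3,850,000. The remaining £6,000,000 passes to the descendants.
The descendants' portion (£6,000,000) is divided into 4 shares of £1,500,000: Zubin and Kofi each take £1,500,000; Lena's £1,500,000 share passes to Lena's issue; Celia's £1,500,000 share passes to Celia's issue.
Lena's share (£1,500,000) is divided into 4 shares of £375,000: Cormac, Yusuf, Quilla, and Willa each take £375,000.
Celia's share (£1,500,000) is divided into 2 shares of £750,000: Vidar and Halim each take £750,000.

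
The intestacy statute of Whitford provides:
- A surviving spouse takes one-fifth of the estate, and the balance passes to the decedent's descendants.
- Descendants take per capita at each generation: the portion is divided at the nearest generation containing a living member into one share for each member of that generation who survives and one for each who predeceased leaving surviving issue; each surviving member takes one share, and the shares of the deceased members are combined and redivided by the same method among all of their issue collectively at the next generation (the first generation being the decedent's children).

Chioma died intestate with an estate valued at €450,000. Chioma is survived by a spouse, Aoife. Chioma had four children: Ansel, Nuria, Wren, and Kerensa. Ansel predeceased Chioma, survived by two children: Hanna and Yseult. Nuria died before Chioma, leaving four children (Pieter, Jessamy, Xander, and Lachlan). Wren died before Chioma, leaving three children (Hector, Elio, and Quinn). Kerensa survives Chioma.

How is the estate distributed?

Aoife takes one-fifth of €450,000 = €90,000. The remaining €360,000 passes to the descendants.
The descendants' portion (€360,000) is divided at the children's generation into 4 shares of €90,000. Kerensa takes €90,000. The 3 shares of the deceased (Ansel, Nuria, and Wren) are combined into a pool of €270,000.
That pool (€270,000) is divided at the grandchildren's generation equally among Hanna, Yseult, Pieter, Jessamy, Xander, Lachlan, Hector, Elio, and Quinn: €30,000 each.

Aoife: €90,000; Hanna: €30,000; Yseult: €30,000; Pieter: €30,000; Jessamy: €30,000; Xander: €30,000; Lachlan: €30,000; Hector: €30,000; Elio: €30,000; Quinn: €30,000; Kerensa: €90,000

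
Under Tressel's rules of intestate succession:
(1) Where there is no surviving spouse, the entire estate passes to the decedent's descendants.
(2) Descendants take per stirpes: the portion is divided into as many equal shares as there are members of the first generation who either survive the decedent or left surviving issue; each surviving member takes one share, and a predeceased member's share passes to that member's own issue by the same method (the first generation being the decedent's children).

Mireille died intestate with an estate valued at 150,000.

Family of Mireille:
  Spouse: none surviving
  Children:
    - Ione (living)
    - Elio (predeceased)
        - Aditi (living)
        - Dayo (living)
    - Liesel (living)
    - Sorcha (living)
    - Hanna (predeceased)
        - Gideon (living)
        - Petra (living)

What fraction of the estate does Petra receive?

Petra receives 1/10 of the estate.

The entire 150,000 passes to the descendants.
That amount (150,000) is divided into 5 shares of 30,000: Ione, Liesel, and Sorcha each take 30,000; Elio's 30,000 share passes to Elio's issue; Hanna's 30,000 share passes to Hanna's issue.
Elio's share (30,000) is divided into 2 shares of 15,000: Aditi and Dayo each take 15,000.
Hanna's share (30,000) is divided into 2 shares of 15,000: Gideon and Petra each take 15,000.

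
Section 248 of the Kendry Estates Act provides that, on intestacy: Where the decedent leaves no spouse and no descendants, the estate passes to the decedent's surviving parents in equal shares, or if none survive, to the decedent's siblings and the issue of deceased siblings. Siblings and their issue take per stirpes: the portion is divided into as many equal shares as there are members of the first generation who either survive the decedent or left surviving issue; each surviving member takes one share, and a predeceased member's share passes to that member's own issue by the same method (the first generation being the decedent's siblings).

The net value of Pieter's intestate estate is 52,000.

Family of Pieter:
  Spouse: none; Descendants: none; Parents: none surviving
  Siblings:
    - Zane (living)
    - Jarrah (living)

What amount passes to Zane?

The entire 52,000 passes to the siblings and their issue.
That amount (52,000) is divided into 2 shares of 26,000: Zane and Jarrah each take 26,000.

Zane receives 26,000.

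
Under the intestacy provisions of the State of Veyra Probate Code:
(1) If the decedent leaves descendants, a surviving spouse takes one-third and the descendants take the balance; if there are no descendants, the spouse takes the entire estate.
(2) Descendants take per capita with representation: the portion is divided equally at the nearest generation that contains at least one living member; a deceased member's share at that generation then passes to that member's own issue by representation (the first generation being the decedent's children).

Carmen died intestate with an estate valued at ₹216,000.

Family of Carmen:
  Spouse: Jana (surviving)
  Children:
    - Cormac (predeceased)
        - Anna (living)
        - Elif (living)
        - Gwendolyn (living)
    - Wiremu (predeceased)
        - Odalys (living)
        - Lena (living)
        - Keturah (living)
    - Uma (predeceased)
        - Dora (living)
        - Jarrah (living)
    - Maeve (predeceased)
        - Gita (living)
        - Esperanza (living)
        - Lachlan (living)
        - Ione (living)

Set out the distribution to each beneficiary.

Jana takes one-third of ₹216,000 = ₹72,000. The remaining ₹144,000 passes to the descendants.
No child survives, so the initial division is made at the grandchildren's generation.
The descendants' portion (₹144,000) is divided into 12 shares of ₹12,000: Anna, Elif, Gwendolyn, Odalys, Lena, Keturah, Dora, Jarrah, Gita, Esperanza, Lachlan, and Ione each take ₹12,000.

Jana: ₹72,000; Anna: ₹12,000; Elif: ₹12,000; Gwendolyn: ₹12,000; Odalys: ₹12,000; Lena: ₹12,000; Keturah: ₹12,000; Dora: ₹12,000; Jarrah: ₹12,000; Gita: ₹12,000; Esperanza: ₹12,000; Lachlan: ₹12,000; Ione: ₹12,000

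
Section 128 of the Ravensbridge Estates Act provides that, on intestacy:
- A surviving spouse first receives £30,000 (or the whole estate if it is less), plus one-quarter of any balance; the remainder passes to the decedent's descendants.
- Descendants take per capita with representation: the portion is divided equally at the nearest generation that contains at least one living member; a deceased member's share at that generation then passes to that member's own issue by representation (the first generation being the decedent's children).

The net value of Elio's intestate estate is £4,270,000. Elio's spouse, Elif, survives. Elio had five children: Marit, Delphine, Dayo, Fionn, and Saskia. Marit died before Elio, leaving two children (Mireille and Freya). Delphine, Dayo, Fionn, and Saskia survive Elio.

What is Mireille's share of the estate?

Mireille receives £318,000.

Elif first takes £30,000, leaving a balance of £4,240,000. Elif then takes one-quarter of the balance (£1,060,000), for a total of £1,090,000. The remaining £3,180,000 passes to the descendants.
The descendants' portion (£3,180,000) is divided into 5 shares of £636,000: Delphine, Dayo, Fionn, and Saskia each take £636,000; Marit's £636,000 share passes to Marit's issue.
Marit's share (£636,000) is divided into 2 shares of £318,000: Mireille and Freya each take £318,000.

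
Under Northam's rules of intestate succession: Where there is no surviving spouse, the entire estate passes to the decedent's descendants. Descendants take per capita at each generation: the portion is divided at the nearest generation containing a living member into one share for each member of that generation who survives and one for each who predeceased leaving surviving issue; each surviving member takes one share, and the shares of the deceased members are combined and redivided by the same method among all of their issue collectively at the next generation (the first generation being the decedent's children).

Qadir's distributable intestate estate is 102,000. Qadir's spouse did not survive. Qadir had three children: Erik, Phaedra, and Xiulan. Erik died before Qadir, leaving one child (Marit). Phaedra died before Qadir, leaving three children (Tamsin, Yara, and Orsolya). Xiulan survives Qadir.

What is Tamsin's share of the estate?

The entire 102,000 passes to the descendants.
That amount (102,000) is divided at the children's generation into 3 shares of 34,000. Xiulan takes 34,000. The 2 shares of the deceased (Erik and Phaedra) are combined into a pool of 68,000.
That pool (68,000) is divided at the grandchildren's generation equally among Marit, Tamsin, Yara, and Orsolya: 17,000 each.

Tamsin receives 17,000.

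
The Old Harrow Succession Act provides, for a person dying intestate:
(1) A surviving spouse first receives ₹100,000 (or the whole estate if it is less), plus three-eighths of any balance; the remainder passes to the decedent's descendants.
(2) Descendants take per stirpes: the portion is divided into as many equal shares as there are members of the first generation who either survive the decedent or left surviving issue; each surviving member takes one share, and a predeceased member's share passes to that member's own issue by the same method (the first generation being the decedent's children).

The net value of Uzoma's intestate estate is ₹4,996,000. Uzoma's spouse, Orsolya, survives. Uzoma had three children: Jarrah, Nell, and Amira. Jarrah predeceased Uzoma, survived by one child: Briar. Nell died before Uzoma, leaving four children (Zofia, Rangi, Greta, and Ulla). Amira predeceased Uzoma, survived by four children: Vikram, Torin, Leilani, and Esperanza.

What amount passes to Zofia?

Zofia receives ₹255,000.

Orsolya first takes ₹100,000, leaving a balance of ₹4,896,000. Orsolya then takes three-eighths of the balance (₹1,836,000), for a total of ₹1,936,000. The remaining ₹3,060,000 passes to the descendants.
The descendants' portion (₹3,060,000) is divided into 3 shares of ₹1,020,000: Jarrah's ₹1,020,000 share passes to Jarrah's issue; Nell's ₹1,020,000 share passes to Nell's issue; Amira's ₹1,020,000 share passes to Amira's issue.
Jarrah's share (₹1,020,000) passes entirely to Briar.
Nell's share (₹1,020,000) is divided into 4 shares of ₹255,000: Zofia, Rangi, Greta, and Ulla each take ₹255,000.
Amira's share (₹1,020,000) is divided into 4 shares of ₹255,000: Vikram, Torin, Leilani, and Esperanza each take ₹255,000.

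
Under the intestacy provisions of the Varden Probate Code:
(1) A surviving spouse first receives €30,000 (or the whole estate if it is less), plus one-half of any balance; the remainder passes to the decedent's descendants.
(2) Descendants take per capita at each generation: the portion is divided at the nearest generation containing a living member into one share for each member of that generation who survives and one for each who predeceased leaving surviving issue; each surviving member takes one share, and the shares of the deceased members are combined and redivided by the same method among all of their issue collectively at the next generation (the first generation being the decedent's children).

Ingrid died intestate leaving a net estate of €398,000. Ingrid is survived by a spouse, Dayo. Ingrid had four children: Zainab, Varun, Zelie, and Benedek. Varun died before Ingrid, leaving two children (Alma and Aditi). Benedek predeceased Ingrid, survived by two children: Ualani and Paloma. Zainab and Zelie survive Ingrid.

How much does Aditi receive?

Dayo first takes €30,000, leaving a balance of €368,000. Dayo then takes one-half of the balance (€184,000), for a total of €214,000. The remaining €184,000 passes to the descendants.
The descendants' portion (€184,000) is divided at the children's generation into 4 shares of €46,000. Zainab and Zelie each take €46,000. The 2 shares of the deceased (Varun and Benedek) are combined into a pool of €92,000.
That pool (€92,000) is divided at the grandchildren's generation equally among Alma, Aditi, Ualani, and Paloma: €23,000 each.

Aditi receives €23,000.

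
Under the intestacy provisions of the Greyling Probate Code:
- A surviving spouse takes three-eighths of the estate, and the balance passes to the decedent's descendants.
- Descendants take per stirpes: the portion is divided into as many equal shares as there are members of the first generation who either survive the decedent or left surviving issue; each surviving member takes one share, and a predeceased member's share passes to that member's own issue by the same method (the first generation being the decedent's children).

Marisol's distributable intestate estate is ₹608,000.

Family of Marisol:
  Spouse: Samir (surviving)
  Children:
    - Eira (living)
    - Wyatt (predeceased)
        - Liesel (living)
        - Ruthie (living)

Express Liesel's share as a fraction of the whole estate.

Liesel receives 5/32 of the estate.

Samir takes three-eighths of ₹608,000 = ₹228,000. The remaining ₹380,000 passes to the descendants.
The descendants' portion (₹380,000) is divided into 2 shares of ₹190,000: Eira takes ₹190,000; Wyatt's ₹190,000 share passes to Wyatt's issue.
Wyatt's share (₹190,000) is divided into 2 shares of ₹95,000: Liesel and Ruthie each take ₹95,000.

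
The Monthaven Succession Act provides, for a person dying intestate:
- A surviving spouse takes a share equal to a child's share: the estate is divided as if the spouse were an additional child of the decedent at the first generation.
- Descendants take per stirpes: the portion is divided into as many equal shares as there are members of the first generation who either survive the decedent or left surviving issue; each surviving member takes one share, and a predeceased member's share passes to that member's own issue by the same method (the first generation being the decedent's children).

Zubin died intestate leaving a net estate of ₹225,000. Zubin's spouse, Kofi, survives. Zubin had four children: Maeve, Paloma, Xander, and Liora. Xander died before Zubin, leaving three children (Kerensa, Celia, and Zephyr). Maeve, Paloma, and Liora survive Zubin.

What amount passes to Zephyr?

Zephyr receives ₹15,000.

The spouse counts as an additional share at the children's level, so there are 5 primary shares of ₹45,000. Kofi takes one such share (₹45,000).
The children's combined portion (₹180,000) is divided into 4 shares of ₹45,000: Maeve, Paloma, and Liora each take ₹45,000; Xander's ₹45,000 share passes to Xander's issue.
Xander's share (₹45,000) is divided into 3 shares of ₹15,000: Kerensa, Celia, and Zephyr each take ₹15,000.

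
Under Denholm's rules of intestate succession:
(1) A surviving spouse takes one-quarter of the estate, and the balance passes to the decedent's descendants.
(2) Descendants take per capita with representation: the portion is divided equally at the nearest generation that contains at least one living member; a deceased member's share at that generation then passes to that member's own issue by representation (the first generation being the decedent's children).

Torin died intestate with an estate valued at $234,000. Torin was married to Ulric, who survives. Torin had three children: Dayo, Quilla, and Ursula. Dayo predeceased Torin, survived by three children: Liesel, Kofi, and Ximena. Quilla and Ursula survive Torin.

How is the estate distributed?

Ulric takes one-quarter of $234,000 = $58,500. The remaining $175,500 passes to the descendants.
The descendants' portion ($175,500) is divided into 3 shares of $58,500: Quilla and Ursula each take $58,500; Dayo's $58,500 share passes to Dayo's issue.
Dayo's share ($58,500) is divided into 3 shares of $19,500: Liesel, Kofi, and Ximena each take $19,500.

Ulric: $58,500; Liesel: $19,500; Kofi: $19,500; Ximena: $19,500; Quilla: $58,500; Ursula: $58,500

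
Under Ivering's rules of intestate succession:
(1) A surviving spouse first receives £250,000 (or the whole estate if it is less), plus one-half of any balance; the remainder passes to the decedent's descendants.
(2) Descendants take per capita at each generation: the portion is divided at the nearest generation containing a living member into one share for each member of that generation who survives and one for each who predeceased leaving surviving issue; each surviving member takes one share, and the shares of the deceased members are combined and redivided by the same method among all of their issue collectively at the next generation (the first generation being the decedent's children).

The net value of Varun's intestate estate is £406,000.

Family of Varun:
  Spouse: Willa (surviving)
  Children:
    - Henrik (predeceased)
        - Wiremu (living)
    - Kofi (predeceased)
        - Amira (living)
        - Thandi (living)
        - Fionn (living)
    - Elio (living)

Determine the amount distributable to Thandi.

Thandi receives £13,000.

Willa first takes £250,000, leaving a balance of £156,000. Willa then takes one-half of the balance (£78,000), for a total of £328,000. The remaining £78,000 passes to the descendants.
The descendants' portion (£78,000) is divided at the children's generation into 3 shares of £26,000. Elio takes £26,000. The 2 shares of the deceased (Henrik and Kofi) are combined into a pool of £52,000.
That pool (£52,000) is divided at the grandchildren's generation equally among Wiremu, Amira, Thandi, and Fionn: £13,000 each.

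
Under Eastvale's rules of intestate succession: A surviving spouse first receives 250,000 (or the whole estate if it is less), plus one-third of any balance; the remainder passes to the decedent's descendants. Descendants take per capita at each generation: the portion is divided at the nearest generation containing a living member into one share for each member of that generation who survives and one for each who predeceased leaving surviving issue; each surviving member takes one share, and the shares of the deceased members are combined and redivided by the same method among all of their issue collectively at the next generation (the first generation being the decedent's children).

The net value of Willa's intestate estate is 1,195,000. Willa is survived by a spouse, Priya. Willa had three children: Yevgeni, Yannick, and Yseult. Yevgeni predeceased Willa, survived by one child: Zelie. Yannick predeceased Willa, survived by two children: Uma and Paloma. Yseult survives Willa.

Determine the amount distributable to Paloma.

Paloma receives 140,000.

Priya first takes 250,000, leaving a balance of 945,000. Priya then takes one-third of the balance (315,000), for a total of 565,000. The remaining 630,000 passes to the descendants.
The descendants' portion (630,000) is divided at the children's generation into 3 shares of 210,000. Yseult takes 210,000. The 2 shares of the deceased (Yevgeni and Yannick) are combined into a pool of 420,000.
That pool (420,000) is divided at the grandchildren's generation equally among Zelie, Uma, and Paloma: 140,000 each.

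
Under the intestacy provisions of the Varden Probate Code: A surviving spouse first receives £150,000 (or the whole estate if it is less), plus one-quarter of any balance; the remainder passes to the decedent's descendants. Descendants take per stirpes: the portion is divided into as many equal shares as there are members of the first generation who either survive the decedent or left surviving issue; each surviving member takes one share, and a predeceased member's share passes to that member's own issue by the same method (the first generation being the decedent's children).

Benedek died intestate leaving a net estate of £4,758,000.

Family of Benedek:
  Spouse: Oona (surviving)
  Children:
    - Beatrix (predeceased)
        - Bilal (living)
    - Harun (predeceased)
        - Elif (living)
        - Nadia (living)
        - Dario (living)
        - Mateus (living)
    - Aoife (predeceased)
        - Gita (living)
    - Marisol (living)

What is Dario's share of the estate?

Oona first takes £150,000, leaving a balance of £4,608,000. Oona then takes one-quarter of the balance (£1,152,000), for a total of £1,302,000. The remaining £3,456,000 passes to the descendants.
The descendants' portion (£3,456,000) is divided into 4 shares of £864,000: Marisol takes £864,000; Beatrix's £864,000 share passes to Beatrix's issue; Harun's £864,000 share passes to Harun's issue; Aoife's £864,000 share passes to Aoife's issue.
Beatrix's share (£864,000) passes entirely to Bilal.
Harun's share (£864,000) is divided into 4 shares of £216,000: Elif, Nadia, Dario, and Mateus each take £216,000.
Aoife's share (£864,000) passes entirely to Gita.

Dario receives £216,000.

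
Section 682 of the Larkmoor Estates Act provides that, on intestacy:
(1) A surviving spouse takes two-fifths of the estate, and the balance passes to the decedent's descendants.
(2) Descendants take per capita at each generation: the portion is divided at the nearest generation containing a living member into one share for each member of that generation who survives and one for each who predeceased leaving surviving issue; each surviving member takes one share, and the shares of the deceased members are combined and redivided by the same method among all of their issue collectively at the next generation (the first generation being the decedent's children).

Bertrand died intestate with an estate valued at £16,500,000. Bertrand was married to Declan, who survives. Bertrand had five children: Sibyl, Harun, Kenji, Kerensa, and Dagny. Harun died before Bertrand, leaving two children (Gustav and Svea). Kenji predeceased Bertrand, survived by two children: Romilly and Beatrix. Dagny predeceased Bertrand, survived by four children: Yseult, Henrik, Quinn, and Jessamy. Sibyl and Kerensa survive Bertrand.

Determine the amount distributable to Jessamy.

Declan takes two-fifths of £16,500,000 = £6,600,000. The remaining £9,900,000 passes to the descendants.
The descendants' portion (£9,900,000) is divided at the children's generation into 5 shares of £1,980,000. Sibyl and Kerensa each take £1,980,000. The 3 shares of the deceased (Harun, Kenji, and Dagny) are combined into a pool of £5,940,000.
That pool (£5,940,000) is divided at the grandchildren's generation equally among Gustav, Svea, Romilly, Beatrix, Yseult, Henrik, Quinn, and Jessamy: £742,500 each.

Jessamy receives £742,500.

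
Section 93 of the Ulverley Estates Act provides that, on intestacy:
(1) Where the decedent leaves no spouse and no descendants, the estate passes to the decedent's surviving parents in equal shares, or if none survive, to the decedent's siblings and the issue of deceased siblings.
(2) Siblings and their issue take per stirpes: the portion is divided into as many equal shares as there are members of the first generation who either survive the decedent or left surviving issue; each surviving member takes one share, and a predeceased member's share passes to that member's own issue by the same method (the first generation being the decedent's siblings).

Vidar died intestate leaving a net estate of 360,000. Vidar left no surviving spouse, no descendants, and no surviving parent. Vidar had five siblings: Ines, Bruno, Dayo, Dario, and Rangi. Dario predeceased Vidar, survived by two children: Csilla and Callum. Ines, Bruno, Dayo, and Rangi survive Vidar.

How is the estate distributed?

Ines: 72,000; Bruno: 72,000; Dayo: 72,000; Csilla: 36,000; Callum: 36,000; Rangi: 72,000

The entire 360,000 passes to the siblings and their issue.
That amount (360,000) is divided into 5 shares of 72,000: Ines, Bruno, Dayo, and Rangi each take 72,000; Dario's 72,000 share passes to Dario's issue.
Dario's share (72,000) is divided into 2 shares of 36,000: Csilla and Callum each take 36,000.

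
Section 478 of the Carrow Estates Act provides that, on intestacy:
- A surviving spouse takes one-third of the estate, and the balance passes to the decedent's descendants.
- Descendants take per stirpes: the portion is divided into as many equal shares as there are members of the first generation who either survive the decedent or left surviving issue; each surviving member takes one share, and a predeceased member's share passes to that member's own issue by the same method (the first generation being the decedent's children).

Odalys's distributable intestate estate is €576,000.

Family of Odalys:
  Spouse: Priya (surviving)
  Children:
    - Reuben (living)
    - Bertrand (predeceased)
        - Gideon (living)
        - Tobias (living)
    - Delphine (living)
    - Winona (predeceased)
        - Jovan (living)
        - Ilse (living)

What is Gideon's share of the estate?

Priya takes one-third of €576,000 = €192,000. The remaining €384,000 passes to the descendants.
The descendants' portion (€384,000) is divided into 4 shares of €96,000: Reuben and Delphine each take €96,000; Bertrand's €96,000 share passes to Bertrand's issue; Winona's €96,000 share passes to Winona's issue.
Bertrand's share (€96,000) is divided into 2 shares of €48,000: Gideon and Tobias each take €48,000.
Winona's share (€96,000) is divided into 2 shares of €48,000: Jovan and Ilse each take €48,000.

Gideon receives €48,000.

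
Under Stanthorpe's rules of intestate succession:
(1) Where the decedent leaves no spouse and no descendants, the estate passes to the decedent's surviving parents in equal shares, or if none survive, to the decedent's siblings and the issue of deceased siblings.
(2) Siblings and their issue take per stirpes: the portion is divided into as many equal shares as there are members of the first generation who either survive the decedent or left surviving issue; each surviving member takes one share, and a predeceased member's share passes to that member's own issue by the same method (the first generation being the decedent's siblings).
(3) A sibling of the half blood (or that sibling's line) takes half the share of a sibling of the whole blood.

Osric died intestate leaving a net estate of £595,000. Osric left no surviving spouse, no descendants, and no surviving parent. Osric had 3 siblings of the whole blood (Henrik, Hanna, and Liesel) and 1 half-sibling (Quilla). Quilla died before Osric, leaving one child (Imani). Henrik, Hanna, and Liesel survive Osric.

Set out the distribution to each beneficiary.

Henrik: £170,000; Hanna: £170,000; Liesel: £170,000; Imani: £85,000

The entire £595,000 passes to the siblings and their issue.
Counting each half-blood sibling's line as half a unit, there are 7/2 units in £595,000, so one unit is £170,000. Whole-blood lines (Henrik, Hanna, and Liesel) take £170,000 each; half-blood lines (Quilla) take £85,000 each.
Quilla's share (£85,000) passes entirely to Imani.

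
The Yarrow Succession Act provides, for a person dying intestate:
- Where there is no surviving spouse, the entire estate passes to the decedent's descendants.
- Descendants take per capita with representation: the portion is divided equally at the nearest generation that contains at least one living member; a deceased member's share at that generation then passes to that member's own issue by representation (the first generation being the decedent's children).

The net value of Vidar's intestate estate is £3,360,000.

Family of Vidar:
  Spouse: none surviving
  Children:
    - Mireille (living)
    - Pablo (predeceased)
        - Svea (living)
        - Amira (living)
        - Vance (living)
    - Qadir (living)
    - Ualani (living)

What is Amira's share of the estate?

Amira receives £280,000.

The entire £3,360,000 passes to the descendants.
That amount (£3,360,000) is divided into 4 shares of £840,000: Mireille, Qadir, and Ualani each take £840,000; Pablo's £840,000 share passes to Pablo's issue.
Pablo's share (£840,000) is divided into 3 shares of £280,000: Svea, Amira, and Vance each take £280,000.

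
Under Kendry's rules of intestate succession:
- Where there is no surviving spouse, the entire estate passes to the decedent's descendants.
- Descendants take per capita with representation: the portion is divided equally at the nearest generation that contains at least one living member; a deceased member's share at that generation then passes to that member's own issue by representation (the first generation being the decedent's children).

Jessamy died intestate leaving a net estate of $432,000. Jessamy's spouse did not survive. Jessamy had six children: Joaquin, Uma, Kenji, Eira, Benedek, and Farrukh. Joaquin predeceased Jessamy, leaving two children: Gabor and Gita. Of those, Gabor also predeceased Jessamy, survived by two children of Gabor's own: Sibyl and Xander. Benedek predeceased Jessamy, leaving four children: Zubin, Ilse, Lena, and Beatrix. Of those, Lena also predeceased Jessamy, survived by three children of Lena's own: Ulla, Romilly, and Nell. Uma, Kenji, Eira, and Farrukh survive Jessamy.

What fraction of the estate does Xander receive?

Xander receives 1/24 of the estate.

The entire $432,000 passes to the descendants.
That amount ($432,000) is divided into 6 shares of $72,000: Uma, Kenji, Eira, and Farrukh each take $72,000; Joaquin's $72,000 share passes to Joaquin's issue; Benedek's $72,000 share passes to Benedek's issue.
Joaquin's share ($72,000) is divided into 2 shares of $36,000: Gita takes $36,000; Gabor's $36,000 share passes to Gabor's issue.
Gabor's share ($36,000) is divided into 2 shares of $18,000: Sibyl and Xander each take $18,000.
Benedek's share ($72,000) is divided into 4 shares of $18,000: Zubin, Ilse, and Beatrix each take $18,000; Lena's $18,000 share passes to Lena's issue.
Lena's share ($18,000) is divided into 3 shares of $6,000: Ulla, Romilly, and Nell each take $6,000.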